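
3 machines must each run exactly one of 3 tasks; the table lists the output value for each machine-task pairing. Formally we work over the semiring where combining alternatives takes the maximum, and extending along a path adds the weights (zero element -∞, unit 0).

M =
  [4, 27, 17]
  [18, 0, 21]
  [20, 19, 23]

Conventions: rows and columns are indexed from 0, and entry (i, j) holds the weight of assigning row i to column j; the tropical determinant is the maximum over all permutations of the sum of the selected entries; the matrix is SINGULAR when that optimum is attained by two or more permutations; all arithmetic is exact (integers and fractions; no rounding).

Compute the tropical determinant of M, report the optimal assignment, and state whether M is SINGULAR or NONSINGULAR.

σ = (0, 1, 2): 4 + 0 + 23 = 27
σ = (0, 2, 1): 4 + 21 + 19 = 44
σ = (1, 0, 2): 27 + 18 + 23 = 68
σ = (1, 2, 0): 27 + 21 + 20 = 68
σ = (2, 0, 1): 17 + 18 + 19 = 54
σ = (2, 1, 0): 17 + 0 + 20 = 37
Optimal value attained by: σ = (1, 0, 2).
Answer: det⊕(M) = 68; verdict: SINGULAR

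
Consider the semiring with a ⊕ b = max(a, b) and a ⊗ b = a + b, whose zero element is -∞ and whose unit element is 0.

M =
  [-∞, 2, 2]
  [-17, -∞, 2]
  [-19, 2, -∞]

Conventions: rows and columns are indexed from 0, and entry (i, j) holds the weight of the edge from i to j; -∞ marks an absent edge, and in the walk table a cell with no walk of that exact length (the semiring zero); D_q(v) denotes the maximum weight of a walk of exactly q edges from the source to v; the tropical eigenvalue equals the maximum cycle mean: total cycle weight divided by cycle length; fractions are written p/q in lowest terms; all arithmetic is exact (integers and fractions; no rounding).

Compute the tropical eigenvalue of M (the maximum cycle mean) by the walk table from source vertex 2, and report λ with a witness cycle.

q=0: [-∞, -∞, 0]
q=1: [-19, 2, -∞]
q=2: [-15, -17, 4]
q=3: [-15, 6, -13]
Optimal cycle mean attained by: cycle 1->2->1, total 2 + 2, length 2.
Answer: λ = 2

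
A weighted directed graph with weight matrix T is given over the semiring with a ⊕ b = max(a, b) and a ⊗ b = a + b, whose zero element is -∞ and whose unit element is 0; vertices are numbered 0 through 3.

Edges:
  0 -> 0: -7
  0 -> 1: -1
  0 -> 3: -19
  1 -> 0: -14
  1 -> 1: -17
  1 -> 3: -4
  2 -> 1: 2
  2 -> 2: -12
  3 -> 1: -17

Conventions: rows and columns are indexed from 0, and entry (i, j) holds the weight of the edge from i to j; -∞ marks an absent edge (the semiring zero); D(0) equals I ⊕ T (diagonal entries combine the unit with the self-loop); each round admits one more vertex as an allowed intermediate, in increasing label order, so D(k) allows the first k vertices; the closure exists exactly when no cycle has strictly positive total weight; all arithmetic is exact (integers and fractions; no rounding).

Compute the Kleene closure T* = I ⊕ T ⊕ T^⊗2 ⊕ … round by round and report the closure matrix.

D(0):
  [0, -1, -∞, -19]
  [-14, 0, -∞, -4]
  [-∞, 2, 0, -∞]
  [-∞, -17, -∞, 0]
D(1):
  [0, -1, -∞, -19]
  [-14, 0, -∞, -4]
  [-∞, 2, 0, -∞]
  [-∞, -17, -∞, 0]
D(2):
  [0, -1, -∞, -5]
  [-14, 0, -∞, -4]
  [-12, 2, 0, -2]
  [-31, -17, -∞, 0]
D(3):
  [0, -1, -∞, -5]
  [-14, 0, -∞, -4]
  [-12, 2, 0, -2]
  [-31, -17, -∞, 0]
D(4):
  [0, -1, -∞, -5]
  [-14, 0, -∞, -4]
  [-12, 2, 0, -2]
  [-31, -17, -∞, 0]
Answer: T* = [[0, -1, -∞, -5], [-14, 0, -∞, -4], [-12, 2, 0, -2], [-31, -17, -∞, 0]]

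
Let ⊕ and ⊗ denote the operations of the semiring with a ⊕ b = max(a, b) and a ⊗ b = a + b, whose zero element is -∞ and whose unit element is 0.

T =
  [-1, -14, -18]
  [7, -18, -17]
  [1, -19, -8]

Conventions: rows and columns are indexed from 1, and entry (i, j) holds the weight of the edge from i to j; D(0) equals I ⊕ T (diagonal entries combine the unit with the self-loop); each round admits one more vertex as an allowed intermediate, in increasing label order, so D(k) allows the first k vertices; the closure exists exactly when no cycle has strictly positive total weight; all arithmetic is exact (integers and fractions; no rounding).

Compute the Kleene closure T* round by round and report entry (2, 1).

D(0):
  [0, -14, -18]
  [7, 0, -17]
  [1, -19, 0]
D(1):
  [0, -14, -18]
  [7, 0, -11]
  [1, -13, 0]
D(2):
  [0, -14, -18]
  [7, 0, -11]
  [1, -13, 0]
D(3):
  [0, -14, -18]
  [7, 0, -11]
  [1, -13, 0]
Answer: T*[2][1] = 7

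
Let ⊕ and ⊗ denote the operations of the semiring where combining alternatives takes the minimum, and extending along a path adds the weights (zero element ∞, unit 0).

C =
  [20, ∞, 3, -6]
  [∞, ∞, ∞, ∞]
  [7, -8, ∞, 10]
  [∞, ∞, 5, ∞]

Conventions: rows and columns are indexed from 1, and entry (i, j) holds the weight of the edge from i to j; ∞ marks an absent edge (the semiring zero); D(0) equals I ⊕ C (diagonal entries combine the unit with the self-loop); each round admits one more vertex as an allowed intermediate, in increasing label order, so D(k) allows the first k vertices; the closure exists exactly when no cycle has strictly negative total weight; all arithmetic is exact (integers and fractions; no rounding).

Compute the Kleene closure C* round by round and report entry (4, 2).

D(0):
  [0, ∞, 3, -6]
  [∞, 0, ∞, ∞]
  [7, -8, 0, 10]
  [∞, ∞, 5, 0]
D(1):
  [0, ∞, 3, -6]
  [∞, 0, ∞, ∞]
  [7, -8, 0, 1]
  [∞, ∞, 5, 0]
D(2):
  [0, ∞, 3, -6]
  [∞, 0, ∞, ∞]
  [7, -8, 0, 1]
  [∞, ∞, 5, 0]
D(3):
  [0, -5, 3, -6]
  [∞, 0, ∞, ∞]
  [7, -8, 0, 1]
  [12, -3, 5, 0]
D(4):
  [0, -9, -1, -6]
  [∞, 0, ∞, ∞]
  [7, -8, 0, 1]
  [12, -3, 5, 0]
Answer: C*[4][2] = -3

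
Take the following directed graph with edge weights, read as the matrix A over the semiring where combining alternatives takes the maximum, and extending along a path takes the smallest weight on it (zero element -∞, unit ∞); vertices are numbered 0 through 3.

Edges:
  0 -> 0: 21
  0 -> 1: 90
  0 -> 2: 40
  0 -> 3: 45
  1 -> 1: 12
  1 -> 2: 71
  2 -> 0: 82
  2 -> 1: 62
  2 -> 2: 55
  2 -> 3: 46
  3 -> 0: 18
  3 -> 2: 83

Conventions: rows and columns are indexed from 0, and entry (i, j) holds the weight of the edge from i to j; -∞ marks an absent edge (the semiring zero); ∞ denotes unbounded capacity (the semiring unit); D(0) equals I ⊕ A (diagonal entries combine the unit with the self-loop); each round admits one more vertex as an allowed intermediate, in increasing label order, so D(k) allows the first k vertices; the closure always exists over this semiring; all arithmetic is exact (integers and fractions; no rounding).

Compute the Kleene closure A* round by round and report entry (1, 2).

D(0):
  [∞, 90, 40, 45]
  [-∞, ∞, 71, -∞]
  [82, 62, ∞, 46]
  [18, -∞, 83, ∞]
D(1):
  [∞, 90, 40, 45]
  [-∞, ∞, 71, -∞]
  [82, 82, ∞, 46]
  [18, 18, 83, ∞]
D(2):
  [∞, 90, 71, 45]
  [-∞, ∞, 71, -∞]
  [82, 82, ∞, 46]
  [18, 18, 83, ∞]
D(3):
  [∞, 90, 71, 46]
  [71, ∞, 71, 46]
  [82, 82, ∞, 46]
  [82, 82, 83, ∞]
D(4):
  [∞, 90, 71, 46]
  [71, ∞, 71, 46]
  [82, 82, ∞, 46]
  [82, 82, 83, ∞]
Answer: A*[1][2] = 71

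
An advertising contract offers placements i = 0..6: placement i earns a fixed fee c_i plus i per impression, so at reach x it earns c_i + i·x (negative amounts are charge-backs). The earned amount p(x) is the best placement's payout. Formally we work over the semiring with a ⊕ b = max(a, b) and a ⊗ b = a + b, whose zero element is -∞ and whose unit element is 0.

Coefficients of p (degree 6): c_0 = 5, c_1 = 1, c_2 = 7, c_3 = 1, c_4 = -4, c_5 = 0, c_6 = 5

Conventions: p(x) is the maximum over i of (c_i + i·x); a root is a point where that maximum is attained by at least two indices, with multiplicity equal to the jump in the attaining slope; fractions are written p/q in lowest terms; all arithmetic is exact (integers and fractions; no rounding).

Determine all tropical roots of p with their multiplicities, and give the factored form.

hull edge (i=0, c=5) to (i=2, c=7): slope 1, span 2
hull edge (i=2, c=7) to (i=6, c=5): slope -1/2, span 4
Factored form: p(x) = 5 ⊗ (x ⊕ (-1)) ⊗ (x ⊕ (-1)) ⊗ (x ⊕ 1/2) ⊗ (x ⊕ 1/2) ⊗ (x ⊕ 1/2) ⊗ (x ⊕ 1/2)
Answer: roots = -1 (mult 2), 1/2 (mult 4)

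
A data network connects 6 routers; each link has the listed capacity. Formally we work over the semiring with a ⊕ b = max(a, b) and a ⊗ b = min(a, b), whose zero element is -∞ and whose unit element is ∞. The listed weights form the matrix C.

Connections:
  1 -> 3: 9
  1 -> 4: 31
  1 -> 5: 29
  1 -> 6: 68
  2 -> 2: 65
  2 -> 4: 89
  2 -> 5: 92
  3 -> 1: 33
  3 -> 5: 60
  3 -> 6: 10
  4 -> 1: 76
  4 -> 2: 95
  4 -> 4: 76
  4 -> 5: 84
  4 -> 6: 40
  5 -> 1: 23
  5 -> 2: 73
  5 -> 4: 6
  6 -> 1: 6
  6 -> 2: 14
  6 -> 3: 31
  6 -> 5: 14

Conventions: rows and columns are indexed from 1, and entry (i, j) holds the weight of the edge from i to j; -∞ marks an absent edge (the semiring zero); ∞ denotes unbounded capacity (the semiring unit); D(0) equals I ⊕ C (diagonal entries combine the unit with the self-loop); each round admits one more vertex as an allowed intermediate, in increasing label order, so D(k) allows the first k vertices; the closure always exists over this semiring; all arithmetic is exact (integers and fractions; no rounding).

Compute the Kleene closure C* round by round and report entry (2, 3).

D(0):
  [∞, -∞, 9, 31, 29, 68]
  [-∞, ∞, -∞, 89, 92, -∞]
  [33, -∞, ∞, -∞, 60, 10]
  [76, 95, -∞, ∞, 84, 40]
  [23, 73, -∞, 6, ∞, -∞]
  [6, 14, 31, -∞, 14, ∞]
D(1):
  [∞, -∞, 9, 31, 29, 68]
  [-∞, ∞, -∞, 89, 92, -∞]
  [33, -∞, ∞, 31, 60, 33]
  [76, 95, 9, ∞, 84, 68]
  [23, 73, 9, 23, ∞, 23]
  [6, 14, 31, 6, 14, ∞]
D(2):
  [∞, -∞, 9, 31, 29, 68]
  [-∞, ∞, -∞, 89, 92, -∞]
  [33, -∞, ∞, 31, 60, 33]
  [76, 95, 9, ∞, 92, 68]
  [23, 73, 9, 73, ∞, 23]
  [6, 14, 31, 14, 14, ∞]
D(3):
  [∞, -∞, 9, 31, 29, 68]
  [-∞, ∞, -∞, 89, 92, -∞]
  [33, -∞, ∞, 31, 60, 33]
  [76, 95, 9, ∞, 92, 68]
  [23, 73, 9, 73, ∞, 23]
  [31, 14, 31, 31, 31, ∞]
D(4):
  [∞, 31, 9, 31, 31, 68]
  [76, ∞, 9, 89, 92, 68]
  [33, 31, ∞, 31, 60, 33]
  [76, 95, 9, ∞, 92, 68]
  [73, 73, 9, 73, ∞, 68]
  [31, 31, 31, 31, 31, ∞]
D(5):
  [∞, 31, 9, 31, 31, 68]
  [76, ∞, 9, 89, 92, 68]
  [60, 60, ∞, 60, 60, 60]
  [76, 95, 9, ∞, 92, 68]
  [73, 73, 9, 73, ∞, 68]
  [31, 31, 31, 31, 31, ∞]
D(6):
  [∞, 31, 31, 31, 31, 68]
  [76, ∞, 31, 89, 92, 68]
  [60, 60, ∞, 60, 60, 60]
  [76, 95, 31, ∞, 92, 68]
  [73, 73, 31, 73, ∞, 68]
  [31, 31, 31, 31, 31, ∞]
Answer: C*[2][3] = 31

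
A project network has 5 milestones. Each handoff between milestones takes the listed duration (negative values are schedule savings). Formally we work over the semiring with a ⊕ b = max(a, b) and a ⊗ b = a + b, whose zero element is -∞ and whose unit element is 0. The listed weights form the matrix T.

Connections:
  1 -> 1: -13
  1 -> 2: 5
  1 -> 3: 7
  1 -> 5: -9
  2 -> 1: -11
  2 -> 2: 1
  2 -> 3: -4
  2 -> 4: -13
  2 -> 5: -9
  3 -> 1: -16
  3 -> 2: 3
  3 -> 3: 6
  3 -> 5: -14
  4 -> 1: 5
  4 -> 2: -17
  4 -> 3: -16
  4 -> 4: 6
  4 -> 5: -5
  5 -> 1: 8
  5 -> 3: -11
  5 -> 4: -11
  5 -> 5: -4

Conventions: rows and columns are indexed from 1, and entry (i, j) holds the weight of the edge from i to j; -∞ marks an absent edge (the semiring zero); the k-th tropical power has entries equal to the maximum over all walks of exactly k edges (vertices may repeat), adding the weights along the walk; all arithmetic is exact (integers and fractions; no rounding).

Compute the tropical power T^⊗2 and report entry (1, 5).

T^⊗2:
  [-1, 10, 13, -8, -4]
  [-1, 2, 2, -7, -8]
  [-6, 9, 12, -10, -6]
  [11, 10, 12, 12, 1]
  [4, 13, 15, -5, -1]
Key observation: the optimum is the walk 1->2->5, with weight 5 + (-9) = -4.
Optimal value attained by: walk 1->2->5.
Answer: (T^⊗2)[1][5] = -4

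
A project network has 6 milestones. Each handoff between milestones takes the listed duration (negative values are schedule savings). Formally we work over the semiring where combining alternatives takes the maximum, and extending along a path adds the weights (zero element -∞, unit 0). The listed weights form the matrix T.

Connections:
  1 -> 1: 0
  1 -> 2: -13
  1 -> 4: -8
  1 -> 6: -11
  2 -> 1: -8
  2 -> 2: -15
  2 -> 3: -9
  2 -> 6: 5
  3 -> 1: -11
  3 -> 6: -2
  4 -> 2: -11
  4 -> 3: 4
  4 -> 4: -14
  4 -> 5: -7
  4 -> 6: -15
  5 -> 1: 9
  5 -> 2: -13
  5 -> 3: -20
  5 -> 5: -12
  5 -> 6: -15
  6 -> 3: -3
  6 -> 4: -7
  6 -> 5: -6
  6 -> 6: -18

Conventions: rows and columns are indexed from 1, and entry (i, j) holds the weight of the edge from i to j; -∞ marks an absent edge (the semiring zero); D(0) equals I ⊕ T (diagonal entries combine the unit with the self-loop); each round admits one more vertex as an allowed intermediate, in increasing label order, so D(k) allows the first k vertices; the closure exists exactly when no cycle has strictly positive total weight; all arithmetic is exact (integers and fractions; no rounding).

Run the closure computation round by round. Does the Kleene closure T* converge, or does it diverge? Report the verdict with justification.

D(0):
  [0, -13, -∞, -8, -∞, -11]
  [-8, 0, -9, -∞, -∞, 5]
  [-11, -∞, 0, -∞, -∞, -2]
  [-∞, -11, 4, 0, -7, -15]
  [9, -13, -20, -∞, 0, -15]
  [-∞, -∞, -3, -7, -6, 0]
D(1):
  [0, -13, -∞, -8, -∞, -11]
  [-8, 0, -9, -16, -∞, 5]
  [-11, -24, 0, -19, -∞, -2]
  [-∞, -11, 4, 0, -7, -15]
  [9, -4, -20, 1, 0, -2]
  [-∞, -∞, -3, -7, -6, 0]
D(2):
  [0, -13, -22, -8, -∞, -8]
  [-8, 0, -9, -16, -∞, 5]
  [-11, -24, 0, -19, -∞, -2]
  [-19, -11, 4, 0, -7, -6]
  [9, -4, -13, 1, 0, 1]
  [-∞, -∞, -3, -7, -6, 0]
D(3):
  [0, -13, -22, -8, -∞, -8]
  [-8, 0, -9, -16, -∞, 5]
  [-11, -24, 0, -19, -∞, -2]
  [-7, -11, 4, 0, -7, 2]
  [9, -4, -13, 1, 0, 1]
  [-14, -27, -3, -7, -6, 0]
D(4):
  [0, -13, -4, -8, -15, -6]
  [-8, 0, -9, -16, -23, 5]
  [-11, -24, 0, -19, -26, -2]
  [-7, -11, 4, 0, -7, 2]
  [9, -4, 5, 1, 0, 3]
  [-14, -18, -3, -7, -6, 0]
D(5):
  [0, -13, -4, -8, -15, -6]
  [-8, 0, -9, -16, -23, 5]
  [-11, -24, 0, -19, -26, -2]
  [2, -11, 4, 0, -7, 2]
  [9, -4, 5, 1, 0, 3]
  [3, -10, -1, -5, -6, 0]
D(6):
  [0, -13, -4, -8, -12, -6]
  [8, 0, 4, 0, -1, 5]
  [1, -12, 0, -7, -8, -2]
  [5, -8, 4, 0, -4, 2]
  [9, -4, 5, 1, 0, 3]
  [3, -10, -1, -5, -6, 0]
Key observation: every diagonal entry stays at the unit through all rounds, so no improving cycle exists.
Answer: CONVERGES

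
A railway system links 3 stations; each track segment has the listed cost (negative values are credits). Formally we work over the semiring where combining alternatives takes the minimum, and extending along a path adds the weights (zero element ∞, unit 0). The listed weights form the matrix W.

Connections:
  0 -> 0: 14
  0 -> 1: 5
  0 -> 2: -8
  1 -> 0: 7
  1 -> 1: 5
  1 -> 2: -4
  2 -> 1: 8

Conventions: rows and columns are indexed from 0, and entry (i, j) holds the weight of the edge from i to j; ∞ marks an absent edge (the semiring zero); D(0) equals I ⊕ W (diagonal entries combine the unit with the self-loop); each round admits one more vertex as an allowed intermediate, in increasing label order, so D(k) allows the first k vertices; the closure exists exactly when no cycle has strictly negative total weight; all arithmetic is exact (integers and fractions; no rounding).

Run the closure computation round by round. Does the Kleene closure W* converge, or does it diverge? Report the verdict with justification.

D(0):
  [0, 5, -8]
  [7, 0, -4]
  [∞, 8, 0]
D(1):
  [0, 5, -8]
  [7, 0, -4]
  [∞, 8, 0]
D(2):
  [0, 5, -8]
  [7, 0, -4]
  [15, 8, 0]
D(3):
  [0, 0, -8]
  [7, 0, -4]
  [15, 8, 0]
Key observation: every diagonal entry stays at the unit through all rounds, so no improving cycle exists.
Answer: CONVERGES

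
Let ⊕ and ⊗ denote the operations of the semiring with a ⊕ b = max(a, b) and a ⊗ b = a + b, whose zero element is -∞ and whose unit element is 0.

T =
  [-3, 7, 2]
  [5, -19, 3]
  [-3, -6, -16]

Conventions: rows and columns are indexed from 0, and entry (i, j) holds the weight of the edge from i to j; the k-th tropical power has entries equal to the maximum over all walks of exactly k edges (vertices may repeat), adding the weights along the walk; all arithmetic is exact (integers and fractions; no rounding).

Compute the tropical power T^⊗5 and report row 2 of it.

T^⊗2:
  [12, 4, 10]
  [2, 12, 7]
  [-1, 4, -1]
T^⊗3:
  [9, 19, 14]
  [17, 9, 15]
  [9, 6, 7]
T^⊗4:
  [24, 16, 22]
  [14, 24, 19]
  [11, 16, 11]
T^⊗5:
  [21, 31, 26]
  [29, 21, 27]
  [21, 18, 19]
Answer: row 2 of T^⊗5 = [21, 18, 19]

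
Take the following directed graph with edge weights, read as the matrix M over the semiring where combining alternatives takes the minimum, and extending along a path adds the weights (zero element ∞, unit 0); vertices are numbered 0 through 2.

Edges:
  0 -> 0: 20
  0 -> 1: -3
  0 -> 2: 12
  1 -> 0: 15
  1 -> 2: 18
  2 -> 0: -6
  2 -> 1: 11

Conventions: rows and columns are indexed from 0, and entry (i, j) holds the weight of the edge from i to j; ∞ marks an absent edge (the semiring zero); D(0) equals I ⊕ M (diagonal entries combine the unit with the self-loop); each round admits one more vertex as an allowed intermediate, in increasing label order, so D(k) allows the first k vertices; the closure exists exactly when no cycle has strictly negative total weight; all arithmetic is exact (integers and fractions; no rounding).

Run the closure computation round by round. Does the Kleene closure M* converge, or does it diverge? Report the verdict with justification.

D(0):
  [0, -3, 12]
  [15, 0, 18]
  [-6, 11, 0]
D(1):
  [0, -3, 12]
  [15, 0, 18]
  [-6, -9, 0]
D(2):
  [0, -3, 12]
  [15, 0, 18]
  [-6, -9, 0]
D(3):
  [0, -3, 12]
  [12, 0, 18]
  [-6, -9, 0]
Key observation: every diagonal entry stays at the unit through all rounds, so no improving cycle exists.
Answer: CONVERGES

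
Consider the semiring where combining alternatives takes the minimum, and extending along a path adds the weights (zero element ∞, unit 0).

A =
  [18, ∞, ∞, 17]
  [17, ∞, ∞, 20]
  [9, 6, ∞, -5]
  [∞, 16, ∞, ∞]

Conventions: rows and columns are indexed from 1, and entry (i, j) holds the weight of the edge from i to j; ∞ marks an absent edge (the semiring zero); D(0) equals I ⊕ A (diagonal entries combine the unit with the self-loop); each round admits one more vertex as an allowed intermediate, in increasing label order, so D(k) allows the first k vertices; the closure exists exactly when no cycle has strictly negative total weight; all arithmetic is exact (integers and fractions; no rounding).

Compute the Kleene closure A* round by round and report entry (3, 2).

D(0):
  [0, ∞, ∞, 17]
  [17, 0, ∞, 20]
  [9, 6, 0, -5]
  [∞, 16, ∞, 0]
D(1):
  [0, ∞, ∞, 17]
  [17, 0, ∞, 20]
  [9, 6, 0, -5]
  [∞, 16, ∞, 0]
D(2):
  [0, ∞, ∞, 17]
  [17, 0, ∞, 20]
  [9, 6, 0, -5]
  [33, 16, ∞, 0]
D(3):
  [0, ∞, ∞, 17]
  [17, 0, ∞, 20]
  [9, 6, 0, -5]
  [33, 16, ∞, 0]
D(4):
  [0, 33, ∞, 17]
  [17, 0, ∞, 20]
  [9, 6, 0, -5]
  [33, 16, ∞, 0]
Answer: A*[3][2] = 6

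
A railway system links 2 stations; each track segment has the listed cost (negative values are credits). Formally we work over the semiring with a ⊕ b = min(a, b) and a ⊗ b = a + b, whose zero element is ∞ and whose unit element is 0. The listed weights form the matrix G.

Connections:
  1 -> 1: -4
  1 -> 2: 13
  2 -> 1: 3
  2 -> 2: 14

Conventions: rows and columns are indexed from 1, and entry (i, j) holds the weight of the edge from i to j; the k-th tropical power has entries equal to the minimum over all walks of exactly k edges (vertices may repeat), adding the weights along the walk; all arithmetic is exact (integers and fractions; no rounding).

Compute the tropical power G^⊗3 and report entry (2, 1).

G^⊗2:
  [-8, 9]
  [-1, 16]
G^⊗3:
  [-12, 5]
  [-5, 12]
Key observation: the optimum is the walk 2->1->1->1, with weight 3 + (-4) + (-4) = -5.
Optimal value attained by: walk 2->1->1->1.
Answer: (G^⊗3)[2][1] = -5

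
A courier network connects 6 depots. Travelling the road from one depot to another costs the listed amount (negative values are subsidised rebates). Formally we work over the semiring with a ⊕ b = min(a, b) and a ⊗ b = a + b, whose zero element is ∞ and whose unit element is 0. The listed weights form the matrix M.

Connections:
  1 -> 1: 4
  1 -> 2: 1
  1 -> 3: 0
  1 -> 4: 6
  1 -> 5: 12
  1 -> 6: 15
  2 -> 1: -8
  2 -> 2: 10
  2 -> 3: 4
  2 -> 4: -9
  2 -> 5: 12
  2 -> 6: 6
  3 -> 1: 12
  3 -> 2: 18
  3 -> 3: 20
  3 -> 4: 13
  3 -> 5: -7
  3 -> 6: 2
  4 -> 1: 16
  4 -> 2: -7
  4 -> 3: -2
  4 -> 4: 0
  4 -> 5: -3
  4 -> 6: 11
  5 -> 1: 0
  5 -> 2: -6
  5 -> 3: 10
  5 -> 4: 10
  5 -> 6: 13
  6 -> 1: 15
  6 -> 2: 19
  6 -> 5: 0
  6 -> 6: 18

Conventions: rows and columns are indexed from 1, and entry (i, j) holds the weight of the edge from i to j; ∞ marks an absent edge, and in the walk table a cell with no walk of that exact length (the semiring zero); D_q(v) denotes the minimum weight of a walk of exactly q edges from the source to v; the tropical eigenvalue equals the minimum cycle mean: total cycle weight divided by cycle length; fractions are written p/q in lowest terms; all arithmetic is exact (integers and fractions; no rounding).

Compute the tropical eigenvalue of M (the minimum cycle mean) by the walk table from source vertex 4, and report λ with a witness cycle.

q=0: [∞, ∞, ∞, 0, ∞, ∞]
q=1: [16, -7, -2, 0, -3, 11]
q=2: [-15, -9, -3, -16, -9, -1]
q=3: [-17, -23, -18, -18, -19, -5]
q=4: [-31, -25, -20, -32, -25, -17]
q=5: [-33, -39, -34, -34, -35, -21]
q=6: [-47, -41, -36, -48, -41, -33]
Optimal cycle mean attained by: cycle 2->4->2, total (-9) + (-7), length 2.
Answer: λ = -8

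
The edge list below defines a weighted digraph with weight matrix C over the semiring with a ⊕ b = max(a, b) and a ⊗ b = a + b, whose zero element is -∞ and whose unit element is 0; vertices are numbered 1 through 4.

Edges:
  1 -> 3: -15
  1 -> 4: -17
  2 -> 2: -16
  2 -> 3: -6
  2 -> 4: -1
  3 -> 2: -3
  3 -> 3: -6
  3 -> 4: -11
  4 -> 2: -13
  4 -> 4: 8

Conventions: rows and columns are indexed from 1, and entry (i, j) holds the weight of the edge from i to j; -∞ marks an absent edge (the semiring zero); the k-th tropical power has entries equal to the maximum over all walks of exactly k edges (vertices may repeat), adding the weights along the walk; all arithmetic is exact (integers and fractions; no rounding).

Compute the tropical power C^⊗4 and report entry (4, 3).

C^⊗2:
  [-∞, -18, -21, -9]
  [-∞, -9, -12, 7]
  [-∞, -9, -9, -3]
  [-∞, -5, -19, 16]
C^⊗3:
  [-∞, -22, -24, -1]
  [-∞, -6, -15, 15]
  [-∞, -12, -15, 5]
  [-∞, 3, -11, 24]
C^⊗4:
  [-∞, -14, -28, 7]
  [-∞, 2, -12, 23]
  [-∞, -8, -18, 13]
  [-∞, 11, -3, 32]
Key observation: the optimum is the walk 4->4->4->2->3, with weight 8 + 8 + (-13) + (-6) = -3.
Optimal value attained by: walk 4->4->4->2->3.
Answer: (C^⊗4)[4][3] = -3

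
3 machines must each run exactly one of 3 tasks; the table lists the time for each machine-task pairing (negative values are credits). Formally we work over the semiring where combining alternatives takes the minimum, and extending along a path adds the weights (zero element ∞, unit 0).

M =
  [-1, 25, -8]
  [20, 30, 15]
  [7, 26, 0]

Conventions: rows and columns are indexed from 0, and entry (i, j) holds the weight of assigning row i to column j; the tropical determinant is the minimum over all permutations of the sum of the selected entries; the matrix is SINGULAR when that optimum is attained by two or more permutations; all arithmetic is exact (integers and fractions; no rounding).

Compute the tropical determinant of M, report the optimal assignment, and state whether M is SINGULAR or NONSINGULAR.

σ = (0, 1, 2): (-1) + 30 + 0 = 29
σ = (0, 2, 1): (-1) + 15 + 26 = 40
σ = (1, 0, 2): 25 + 20 + 0 = 45
σ = (1, 2, 0): 25 + 15 + 7 = 47
σ = (2, 0, 1): (-8) + 20 + 26 = 38
σ = (2, 1, 0): (-8) + 30 + 7 = 29
Optimal value attained by: σ = (0, 1, 2).
Answer: det⊕(M) = 29; verdict: SINGULAR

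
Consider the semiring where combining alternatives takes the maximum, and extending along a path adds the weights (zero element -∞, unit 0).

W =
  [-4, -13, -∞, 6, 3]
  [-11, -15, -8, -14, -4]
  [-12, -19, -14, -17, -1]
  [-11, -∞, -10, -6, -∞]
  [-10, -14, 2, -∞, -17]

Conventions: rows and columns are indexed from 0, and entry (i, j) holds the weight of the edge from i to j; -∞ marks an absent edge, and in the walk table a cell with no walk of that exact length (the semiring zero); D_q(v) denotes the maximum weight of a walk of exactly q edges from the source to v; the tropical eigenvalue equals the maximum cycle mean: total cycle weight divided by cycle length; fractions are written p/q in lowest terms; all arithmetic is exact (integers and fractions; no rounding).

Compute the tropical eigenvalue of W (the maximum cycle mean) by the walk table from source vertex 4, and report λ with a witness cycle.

q=0: [-∞, -∞, -∞, -∞, 0]
q=1: [-10, -14, 2, -∞, -17]
q=2: [-10, -17, -12, -4, 1]
q=3: [-9, -13, 3, -4, -7]
q=4: [-9, -16, -5, -3, 2]
q=5: [-8, -12, 4, -3, -6]
Optimal cycle mean attained by: cycle 2->4->2, total (-1) + 2, length 2.
Answer: λ = 1/2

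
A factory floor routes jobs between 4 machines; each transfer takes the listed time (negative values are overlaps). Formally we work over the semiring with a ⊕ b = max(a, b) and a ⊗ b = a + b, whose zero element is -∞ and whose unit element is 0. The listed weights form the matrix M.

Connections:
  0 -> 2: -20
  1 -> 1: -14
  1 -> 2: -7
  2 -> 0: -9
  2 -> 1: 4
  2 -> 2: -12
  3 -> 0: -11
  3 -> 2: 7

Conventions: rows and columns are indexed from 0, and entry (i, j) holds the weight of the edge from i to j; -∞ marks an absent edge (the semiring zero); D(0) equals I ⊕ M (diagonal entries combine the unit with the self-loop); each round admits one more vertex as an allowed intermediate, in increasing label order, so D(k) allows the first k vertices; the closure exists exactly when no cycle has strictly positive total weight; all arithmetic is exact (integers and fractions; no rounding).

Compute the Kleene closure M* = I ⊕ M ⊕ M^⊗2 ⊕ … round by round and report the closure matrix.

D(0):
  [0, -∞, -20, -∞]
  [-∞, 0, -7, -∞]
  [-9, 4, 0, -∞]
  [-11, -∞, 7, 0]
D(1):
  [0, -∞, -20, -∞]
  [-∞, 0, -7, -∞]
  [-9, 4, 0, -∞]
  [-11, -∞, 7, 0]
D(2):
  [0, -∞, -20, -∞]
  [-∞, 0, -7, -∞]
  [-9, 4, 0, -∞]
  [-11, -∞, 7, 0]
D(3):
  [0, -16, -20, -∞]
  [-16, 0, -7, -∞]
  [-9, 4, 0, -∞]
  [-2, 11, 7, 0]
D(4):
  [0, -16, -20, -∞]
  [-16, 0, -7, -∞]
  [-9, 4, 0, -∞]
  [-2, 11, 7, 0]
Answer: M* = [[0, -16, -20, -∞], [-16, 0, -7, -∞], [-9, 4, 0, -∞], [-2, 11, 7, 0]]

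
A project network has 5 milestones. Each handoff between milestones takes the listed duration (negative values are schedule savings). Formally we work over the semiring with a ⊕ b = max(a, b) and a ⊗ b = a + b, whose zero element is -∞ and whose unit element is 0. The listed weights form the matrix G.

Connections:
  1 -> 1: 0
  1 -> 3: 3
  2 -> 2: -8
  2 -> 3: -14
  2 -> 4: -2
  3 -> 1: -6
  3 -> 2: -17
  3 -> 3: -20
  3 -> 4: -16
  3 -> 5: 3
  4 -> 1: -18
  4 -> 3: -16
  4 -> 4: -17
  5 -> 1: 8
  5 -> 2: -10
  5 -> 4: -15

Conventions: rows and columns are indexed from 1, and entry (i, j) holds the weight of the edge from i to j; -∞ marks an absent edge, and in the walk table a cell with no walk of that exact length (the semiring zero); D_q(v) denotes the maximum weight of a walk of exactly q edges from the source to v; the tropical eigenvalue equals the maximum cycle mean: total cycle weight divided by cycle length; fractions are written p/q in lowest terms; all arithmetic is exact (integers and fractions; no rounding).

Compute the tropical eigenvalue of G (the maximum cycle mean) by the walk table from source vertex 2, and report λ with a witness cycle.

q=0: [-∞, 0, -∞, -∞, -∞]
q=1: [-∞, -8, -14, -2, -∞]
q=2: [-20, -16, -18, -10, -11]
q=3: [-3, -21, -17, -18, -15]
q=4: [-3, -25, 0, -23, -14]
q=5: [-3, -17, 0, -16, 3]
Optimal cycle mean attained by: cycle 1->3->5->1, total 3 + 3 + 8, length 3.
Answer: λ = 14/3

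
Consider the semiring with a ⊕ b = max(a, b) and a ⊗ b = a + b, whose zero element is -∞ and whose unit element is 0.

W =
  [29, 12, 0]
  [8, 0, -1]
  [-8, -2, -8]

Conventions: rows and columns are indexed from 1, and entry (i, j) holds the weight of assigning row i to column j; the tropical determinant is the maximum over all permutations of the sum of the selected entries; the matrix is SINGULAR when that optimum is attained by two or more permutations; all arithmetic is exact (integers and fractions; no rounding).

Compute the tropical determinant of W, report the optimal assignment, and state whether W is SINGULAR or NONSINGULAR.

σ = (1, 2, 3): 29 + 0 + (-8) = 21
σ = (1, 3, 2): 29 + (-1) + (-2) = 26
σ = (2, 1, 3): 12 + 8 + (-8) = 12
σ = (2, 3, 1): 12 + (-1) + (-8) = 3
σ = (3, 1, 2): 0 + 8 + (-2) = 6
σ = (3, 2, 1): 0 + 0 + (-8) = -8
Optimal value attained by: σ = (1, 3, 2).
Answer: det⊕(W) = 26; verdict: NONSINGULAR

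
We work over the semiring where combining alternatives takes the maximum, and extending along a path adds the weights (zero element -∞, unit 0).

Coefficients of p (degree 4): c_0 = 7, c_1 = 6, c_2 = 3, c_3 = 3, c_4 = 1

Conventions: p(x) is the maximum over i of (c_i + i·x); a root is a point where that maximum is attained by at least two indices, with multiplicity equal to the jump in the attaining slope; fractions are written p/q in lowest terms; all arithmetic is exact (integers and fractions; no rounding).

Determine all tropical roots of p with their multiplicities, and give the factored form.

hull edge (i=0, c=7) to (i=1, c=6): slope -1, span 1
hull edge (i=1, c=6) to (i=3, c=3): slope -3/2, span 2
hull edge (i=3, c=3) to (i=4, c=1): slope -2, span 1
Factored form: p(x) = 1 ⊗ (x ⊕ 1) ⊗ (x ⊕ 3/2) ⊗ (x ⊕ 3/2) ⊗ (x ⊕ 2)
Answer: roots = 1 (mult 1), 3/2 (mult 2), 2 (mult 1)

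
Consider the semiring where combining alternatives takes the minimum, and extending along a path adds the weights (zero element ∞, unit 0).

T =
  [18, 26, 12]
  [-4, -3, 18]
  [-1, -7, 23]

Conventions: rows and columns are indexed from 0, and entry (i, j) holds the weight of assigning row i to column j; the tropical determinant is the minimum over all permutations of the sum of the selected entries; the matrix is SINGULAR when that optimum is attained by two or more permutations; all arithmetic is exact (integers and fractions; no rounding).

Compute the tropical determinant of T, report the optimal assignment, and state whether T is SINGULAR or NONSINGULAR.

σ = (0, 1, 2): 18 + (-3) + 23 = 38
σ = (0, 2, 1): 18 + 18 + (-7) = 29
σ = (1, 0, 2): 26 + (-4) + 23 = 45
σ = (1, 2, 0): 26 + 18 + (-1) = 43
σ = (2, 0, 1): 12 + (-4) + (-7) = 1
σ = (2, 1, 0): 12 + (-3) + (-1) = 8
Optimal value attained by: σ = (2, 0, 1).
Answer: det⊕(T) = 1; verdict: NONSINGULAR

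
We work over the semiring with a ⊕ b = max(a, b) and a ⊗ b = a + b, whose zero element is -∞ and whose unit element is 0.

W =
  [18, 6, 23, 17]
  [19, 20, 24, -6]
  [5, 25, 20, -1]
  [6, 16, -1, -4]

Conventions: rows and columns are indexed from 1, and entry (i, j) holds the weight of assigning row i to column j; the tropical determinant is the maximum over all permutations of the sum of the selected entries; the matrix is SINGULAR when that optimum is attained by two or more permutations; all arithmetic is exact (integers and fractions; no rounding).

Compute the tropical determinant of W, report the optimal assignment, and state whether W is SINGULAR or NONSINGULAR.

σ = (1, 2, 3, 4): 18 + 20 + 20 + (-4) = 54
σ = (1, 2, 4, 3): 18 + 20 + (-1) + (-1) = 36
σ = (1, 3, 2, 4): 18 + 24 + 25 + (-4) = 63
σ = (1, 3, 4, 2): 18 + 24 + (-1) + 16 = 57
σ = (1, 4, 2, 3): 18 + (-6) + 25 + (-1) = 36
σ = (1, 4, 3, 2): 18 + (-6) + 20 + 16 = 48
σ = (2, 1, 3, 4): 6 + 19 + 20 + (-4) = 41
σ = (2, 1, 4, 3): 6 + 19 + (-1) + (-1) = 23
σ = (2, 3, 1, 4): 6 + 24 + 5 + (-4) = 31
σ = (2, 3, 4, 1): 6 + 24 + (-1) + 6 = 35
σ = (2, 4, 1, 3): 6 + (-6) + 5 + (-1) = 4
σ = (2, 4, 3, 1): 6 + (-6) + 20 + 6 = 26
σ = (3, 1, 2, 4): 23 + 19 + 25 + (-4) = 63
σ = (3, 1, 4, 2): 23 + 19 + (-1) + 16 = 57
σ = (3, 2, 1, 4): 23 + 20 + 5 + (-4) = 44
σ = (3, 2, 4, 1): 23 + 20 + (-1) + 6 = 48
σ = (3, 4, 1, 2): 23 + (-6) + 5 + 16 = 38
σ = (3, 4, 2, 1): 23 + (-6) + 25 + 6 = 48
σ = (4, 1, 2, 3): 17 + 19 + 25 + (-1) = 60
σ = (4, 1, 3, 2): 17 + 19 + 20 + 16 = 72
σ = (4, 2, 1, 3): 17 + 20 + 5 + (-1) = 41
σ = (4, 2, 3, 1): 17 + 20 + 20 + 6 = 63
σ = (4, 3, 1, 2): 17 + 24 + 5 + 16 = 62
σ = (4, 3, 2, 1): 17 + 24 + 25 + 6 = 72
Optimal value attained by: σ = (4, 1, 3, 2).
Answer: det⊕(W) = 72; verdict: SINGULAR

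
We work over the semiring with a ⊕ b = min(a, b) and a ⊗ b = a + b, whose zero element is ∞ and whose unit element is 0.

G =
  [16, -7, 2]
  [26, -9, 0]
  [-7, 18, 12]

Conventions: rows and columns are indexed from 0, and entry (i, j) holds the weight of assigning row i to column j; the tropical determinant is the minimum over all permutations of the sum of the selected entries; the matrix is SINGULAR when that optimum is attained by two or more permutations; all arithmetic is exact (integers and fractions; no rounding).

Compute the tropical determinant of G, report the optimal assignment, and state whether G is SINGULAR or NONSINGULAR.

σ = (0, 1, 2): 16 + (-9) + 12 = 19
σ = (0, 2, 1): 16 + 0 + 18 = 34
σ = (1, 0, 2): (-7) + 26 + 12 = 31
σ = (1, 2, 0): (-7) + 0 + (-7) = -14
σ = (2, 0, 1): 2 + 26 + 18 = 46
σ = (2, 1, 0): 2 + (-9) + (-7) = -14
Optimal value attained by: σ = (1, 2, 0).
Answer: det⊕(G) = -14; verdict: SINGULAR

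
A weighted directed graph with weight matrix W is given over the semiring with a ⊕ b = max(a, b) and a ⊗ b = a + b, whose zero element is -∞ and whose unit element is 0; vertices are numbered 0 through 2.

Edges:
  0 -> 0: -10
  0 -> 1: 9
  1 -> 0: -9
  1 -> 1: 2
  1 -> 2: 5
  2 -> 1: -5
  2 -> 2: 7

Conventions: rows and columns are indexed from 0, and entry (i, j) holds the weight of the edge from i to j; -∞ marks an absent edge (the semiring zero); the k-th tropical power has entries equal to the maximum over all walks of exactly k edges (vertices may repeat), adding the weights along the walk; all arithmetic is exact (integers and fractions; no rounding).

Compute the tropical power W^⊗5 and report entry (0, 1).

W^⊗2:
  [0, 11, 14]
  [-7, 4, 12]
  [-14, 2, 14]
W^⊗3:
  [2, 13, 21]
  [-5, 7, 19]
  [-7, 9, 21]
W^⊗4:
  [4, 16, 28]
  [-2, 14, 26]
  [0, 16, 28]
W^⊗5:
  [7, 23, 35]
  [5, 21, 33]
  [7, 23, 35]
Key observation: the optimum is the walk 0->1->2->2->2->1, with weight 9 + 5 + 7 + 7 + (-5) = 23.
Optimal value attained by: walk 0->1->2->2->2->1.
Answer: (W^⊗5)[0][1] = 23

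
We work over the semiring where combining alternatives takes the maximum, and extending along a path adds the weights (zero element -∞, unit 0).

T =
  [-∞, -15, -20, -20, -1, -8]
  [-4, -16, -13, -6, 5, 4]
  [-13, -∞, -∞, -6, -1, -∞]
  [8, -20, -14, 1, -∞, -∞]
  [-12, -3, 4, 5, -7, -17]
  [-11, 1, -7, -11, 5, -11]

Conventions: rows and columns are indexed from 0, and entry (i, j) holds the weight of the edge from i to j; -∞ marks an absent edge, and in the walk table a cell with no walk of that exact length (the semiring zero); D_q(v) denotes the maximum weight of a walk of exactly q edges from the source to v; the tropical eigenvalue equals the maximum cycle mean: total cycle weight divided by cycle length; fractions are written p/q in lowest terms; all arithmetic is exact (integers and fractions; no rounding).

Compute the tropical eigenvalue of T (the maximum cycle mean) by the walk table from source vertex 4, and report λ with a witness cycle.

q=0: [-∞, -∞, -∞, -∞, 0, -∞]
q=1: [-12, -3, 4, 5, -7, -17]
q=2: [13, -10, -3, 6, 3, 1]
q=3: [14, 2, 7, 8, 12, 5]
q=4: [16, 9, 16, 17, 13, 6]
q=5: [25, 10, 17, 18, 15, 13]
q=6: [26, 14, 19, 20, 24, 17]
Optimal cycle mean attained by: cycle 0->4->3->0, total (-1) + 5 + 8, length 3.
Answer: λ = 4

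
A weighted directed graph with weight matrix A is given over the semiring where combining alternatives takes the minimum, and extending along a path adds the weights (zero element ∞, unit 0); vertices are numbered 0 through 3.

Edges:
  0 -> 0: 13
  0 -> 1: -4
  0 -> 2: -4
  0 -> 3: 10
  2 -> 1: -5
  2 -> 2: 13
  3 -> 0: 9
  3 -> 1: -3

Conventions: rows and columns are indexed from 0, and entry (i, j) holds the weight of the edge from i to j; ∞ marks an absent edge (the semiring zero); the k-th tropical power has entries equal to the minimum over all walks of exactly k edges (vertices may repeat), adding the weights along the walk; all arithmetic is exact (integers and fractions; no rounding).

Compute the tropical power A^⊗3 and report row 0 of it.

A^⊗2:
  [19, -9, 9, 23]
  [∞, ∞, ∞, ∞]
  [∞, 8, 26, ∞]
  [22, 5, 5, 19]
A^⊗3:
  [32, 4, 15, 29]
  [∞, ∞, ∞, ∞]
  [∞, 21, 39, ∞]
  [28, 0, 18, 32]
Answer: row 0 of A^⊗3 = [32, 4, 15, 29]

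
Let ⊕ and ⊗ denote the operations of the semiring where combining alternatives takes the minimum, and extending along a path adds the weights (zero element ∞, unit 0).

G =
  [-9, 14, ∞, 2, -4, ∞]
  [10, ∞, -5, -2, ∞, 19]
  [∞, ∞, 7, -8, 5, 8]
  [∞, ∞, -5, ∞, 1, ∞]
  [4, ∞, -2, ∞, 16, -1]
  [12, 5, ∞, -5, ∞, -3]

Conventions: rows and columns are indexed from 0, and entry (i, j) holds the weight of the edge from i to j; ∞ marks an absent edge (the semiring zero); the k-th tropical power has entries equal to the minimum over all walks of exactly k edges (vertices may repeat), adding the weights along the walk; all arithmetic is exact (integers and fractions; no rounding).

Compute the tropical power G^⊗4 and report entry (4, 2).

G^⊗2:
  [-18, 5, -6, -7, -13, -5]
  [1, 24, -7, -13, -1, 3]
  [9, 13, -13, -1, -7, 4]
  [5, ∞, -1, -13, 0, 0]
  [-5, 4, 5, -10, 0, -4]
  [3, 2, -10, -8, -4, -6]
G^⊗3:
  [-27, -4, -15, -16, -22, -14]
  [-8, 8, -18, -15, -12, -2]
  [-3, 9, -9, -21, -8, -8]
  [-4, 5, -18, -9, -12, -3]
  [-14, 1, -15, -9, -9, -7]
  [-6, -1, -13, -18, -7, -9]
G^⊗4:
  [-36, -13, -24, -25, -31, -23]
  [-17, 3, -20, -26, -14, -13]
  [-12, -3, -26, -17, -20, -11]
  [-13, 2, -14, -26, -13, -13]
  [-23, -2, -14, -23, -18, -10]
  [-15, -4, -23, -21, -17, -12]
Key observation: the optimum is the walk 4->5->5->3->2, with weight (-1) + (-3) + (-5) + (-5) = -14.
Optimal value attained by: walk 4->5->5->3->2.
Answer: (G^⊗4)[4][2] = -14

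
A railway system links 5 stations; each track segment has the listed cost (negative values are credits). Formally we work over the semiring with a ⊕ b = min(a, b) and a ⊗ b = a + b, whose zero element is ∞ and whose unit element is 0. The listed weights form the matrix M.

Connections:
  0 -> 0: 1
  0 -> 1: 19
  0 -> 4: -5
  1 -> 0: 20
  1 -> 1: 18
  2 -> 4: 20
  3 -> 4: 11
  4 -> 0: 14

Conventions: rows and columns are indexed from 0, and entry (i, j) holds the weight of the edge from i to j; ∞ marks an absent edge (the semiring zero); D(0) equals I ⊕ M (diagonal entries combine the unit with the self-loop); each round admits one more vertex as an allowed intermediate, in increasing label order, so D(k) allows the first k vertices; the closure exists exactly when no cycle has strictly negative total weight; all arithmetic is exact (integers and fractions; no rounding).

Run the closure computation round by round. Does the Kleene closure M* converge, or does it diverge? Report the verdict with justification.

D(0):
  [0, 19, ∞, ∞, -5]
  [20, 0, ∞, ∞, ∞]
  [∞, ∞, 0, ∞, 20]
  [∞, ∞, ∞, 0, 11]
  [14, ∞, ∞, ∞, 0]
D(1):
  [0, 19, ∞, ∞, -5]
  [20, 0, ∞, ∞, 15]
  [∞, ∞, 0, ∞, 20]
  [∞, ∞, ∞, 0, 11]
  [14, 33, ∞, ∞, 0]
D(2):
  [0, 19, ∞, ∞, -5]
  [20, 0, ∞, ∞, 15]
  [∞, ∞, 0, ∞, 20]
  [∞, ∞, ∞, 0, 11]
  [14, 33, ∞, ∞, 0]
D(3):
  [0, 19, ∞, ∞, -5]
  [20, 0, ∞, ∞, 15]
  [∞, ∞, 0, ∞, 20]
  [∞, ∞, ∞, 0, 11]
  [14, 33, ∞, ∞, 0]
D(4):
  [0, 19, ∞, ∞, -5]
  [20, 0, ∞, ∞, 15]
  [∞, ∞, 0, ∞, 20]
  [∞, ∞, ∞, 0, 11]
  [14, 33, ∞, ∞, 0]
D(5):
  [0, 19, ∞, ∞, -5]
  [20, 0, ∞, ∞, 15]
  [34, 53, 0, ∞, 20]
  [25, 44, ∞, 0, 11]
  [14, 33, ∞, ∞, 0]
Key observation: every diagonal entry stays at the unit through all rounds, so no improving cycle exists.
Answer: CONVERGES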